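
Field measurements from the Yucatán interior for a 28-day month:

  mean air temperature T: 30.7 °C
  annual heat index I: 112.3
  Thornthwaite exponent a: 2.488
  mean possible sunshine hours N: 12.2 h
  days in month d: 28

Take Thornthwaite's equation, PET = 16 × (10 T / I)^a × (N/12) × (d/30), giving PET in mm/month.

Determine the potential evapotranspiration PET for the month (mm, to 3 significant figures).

185 mm

10T/I = 10 × 30.7 / 112.3 = 2.7337
(10T/I)^a = 2.7337^2.488 = 12.2078
Uncorrected PET = 16 × 12.2078 = 195.325 mm
Correction = (N/12)(d/30) = (12.2/12)(28/30) = 0.9489
PET = 195.325 × 0.9489 = 185.344 mm/month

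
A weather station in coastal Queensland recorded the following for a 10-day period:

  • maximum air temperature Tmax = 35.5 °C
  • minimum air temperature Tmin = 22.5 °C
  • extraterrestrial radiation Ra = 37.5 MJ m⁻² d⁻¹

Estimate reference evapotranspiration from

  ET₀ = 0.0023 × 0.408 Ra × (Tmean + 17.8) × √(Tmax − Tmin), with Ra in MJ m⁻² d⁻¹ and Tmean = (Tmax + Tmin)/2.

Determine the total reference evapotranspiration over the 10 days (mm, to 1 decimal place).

Tmean = (35.5 + 22.5)/2 = 29.00 °C
0.408 Ra = 0.408 × 37.5 = 15.3000 mm/d equivalent
ET₀ = 0.0023 × 15.3000 × (29.00 + 17.8) × √13.0 = 0.0023 × 15.3000 × 46.80 × 3.6056 = 5.9380 mm/d
Over 10 days: 5.9380 × 10 = 59.380 mm

59.4 mm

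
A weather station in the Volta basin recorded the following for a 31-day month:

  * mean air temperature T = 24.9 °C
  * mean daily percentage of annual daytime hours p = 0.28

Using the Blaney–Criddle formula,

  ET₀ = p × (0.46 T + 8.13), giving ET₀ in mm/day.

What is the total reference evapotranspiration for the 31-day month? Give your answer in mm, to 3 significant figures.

ET₀ = 0.28 × (0.46 × 24.9 + 8.13) = 0.28 × 19.584 = 5.4835 mm/d
Monthly total = 5.4835 × 31 = 169.989 mm

170 mm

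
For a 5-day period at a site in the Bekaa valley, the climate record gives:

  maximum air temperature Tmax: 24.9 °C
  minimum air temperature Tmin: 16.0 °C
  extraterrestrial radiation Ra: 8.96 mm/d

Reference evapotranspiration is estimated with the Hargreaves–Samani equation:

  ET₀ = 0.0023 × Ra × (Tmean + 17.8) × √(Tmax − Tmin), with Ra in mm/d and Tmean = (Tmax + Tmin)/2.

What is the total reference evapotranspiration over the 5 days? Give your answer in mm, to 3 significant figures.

Tmean = (24.9 + 16.0)/2 = 20.45 °C
ET₀ = 0.0023 × 8.96 × (20.45 + 17.8) × √8.9 = 0.0023 × 8.96 × 38.25 × 2.9833 = 2.3516 mm/d
Over 5 days: 2.3516 × 5 = 11.758 mm

11.8 mm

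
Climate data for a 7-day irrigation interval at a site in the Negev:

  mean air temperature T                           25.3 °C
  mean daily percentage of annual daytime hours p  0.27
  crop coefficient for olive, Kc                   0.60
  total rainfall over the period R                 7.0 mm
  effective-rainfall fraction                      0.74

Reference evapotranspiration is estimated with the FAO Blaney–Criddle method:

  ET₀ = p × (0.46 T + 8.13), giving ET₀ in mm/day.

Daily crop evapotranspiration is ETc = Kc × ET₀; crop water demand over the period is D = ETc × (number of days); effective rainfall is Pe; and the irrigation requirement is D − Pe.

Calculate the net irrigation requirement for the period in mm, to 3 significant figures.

ET₀ = 0.27 × (0.46 × 25.3 + 8.13) = 0.27 × 19.768 = 5.3374 mm/d
ETc = Kc × ET₀ = 0.60 × 5.3374 = 3.2024 mm/d
Crop demand D = ETc × 7 d = 3.2024 × 7 = 22.417 mm
Pe = 0.74 × 7.0 = 5.180 mm
D − Pe = 22.417 − 5.180 = 17.237 mm

17.2 mm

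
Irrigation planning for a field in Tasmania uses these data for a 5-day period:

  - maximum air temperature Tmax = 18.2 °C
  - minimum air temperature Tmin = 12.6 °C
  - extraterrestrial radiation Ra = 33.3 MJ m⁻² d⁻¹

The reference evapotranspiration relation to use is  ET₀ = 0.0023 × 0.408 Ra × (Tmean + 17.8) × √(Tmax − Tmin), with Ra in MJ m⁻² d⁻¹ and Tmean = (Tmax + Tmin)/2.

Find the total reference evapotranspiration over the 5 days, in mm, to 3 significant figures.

12.3 mm

Tmean = (18.2 + 12.6)/2 = 15.40 °C
0.408 Ra = 0.408 × 33.3 = 13.5864 mm/d equivalent
ET₀ = 0.0023 × 13.5864 × (15.40 + 17.8) × √5.6 = 0.0023 × 13.5864 × 33.20 × 2.3664 = 2.4550 mm/d
Over 5 days: 2.4550 × 5 = 12.275 mm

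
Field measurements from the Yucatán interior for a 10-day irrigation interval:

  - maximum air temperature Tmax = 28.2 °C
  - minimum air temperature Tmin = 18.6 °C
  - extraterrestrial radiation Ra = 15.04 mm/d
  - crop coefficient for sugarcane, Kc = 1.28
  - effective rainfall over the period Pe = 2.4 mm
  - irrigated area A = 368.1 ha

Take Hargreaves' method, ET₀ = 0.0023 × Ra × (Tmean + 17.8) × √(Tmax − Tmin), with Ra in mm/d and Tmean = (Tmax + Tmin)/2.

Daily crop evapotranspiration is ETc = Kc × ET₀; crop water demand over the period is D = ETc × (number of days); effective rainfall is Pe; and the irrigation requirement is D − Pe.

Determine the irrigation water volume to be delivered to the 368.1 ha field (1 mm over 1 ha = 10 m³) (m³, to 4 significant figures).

199200 m³

Tmean = (28.2 + 18.6)/2 = 23.40 °C
ET₀ = 0.0023 × 15.04 × (23.40 + 17.8) × √9.6 = 0.0023 × 15.04 × 41.20 × 3.0984 = 4.4158 mm/d
ETc = Kc × ET₀ = 1.28 × 4.4158 = 5.6522 mm/d
Crop demand D = ETc × 10 d = 5.6522 × 10 = 56.522 mm
D − Pe = 56.522 − 2.4 = 54.122 mm
Volume = 54.122 mm × 368.1 ha × 10 = 199223.1 m³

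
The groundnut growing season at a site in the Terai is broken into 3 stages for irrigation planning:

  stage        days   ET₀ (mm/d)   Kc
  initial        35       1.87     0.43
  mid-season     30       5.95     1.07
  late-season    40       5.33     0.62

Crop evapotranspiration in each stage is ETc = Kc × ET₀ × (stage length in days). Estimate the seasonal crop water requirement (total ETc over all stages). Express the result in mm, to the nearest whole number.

351 mm

initial: 0.43 × 1.87 × 35 = 28.14 mm
mid-season: 1.07 × 5.95 × 30 = 191.00 mm
late-season: 0.62 × 5.33 × 40 = 132.18 mm
Seasonal total = 351.32 mm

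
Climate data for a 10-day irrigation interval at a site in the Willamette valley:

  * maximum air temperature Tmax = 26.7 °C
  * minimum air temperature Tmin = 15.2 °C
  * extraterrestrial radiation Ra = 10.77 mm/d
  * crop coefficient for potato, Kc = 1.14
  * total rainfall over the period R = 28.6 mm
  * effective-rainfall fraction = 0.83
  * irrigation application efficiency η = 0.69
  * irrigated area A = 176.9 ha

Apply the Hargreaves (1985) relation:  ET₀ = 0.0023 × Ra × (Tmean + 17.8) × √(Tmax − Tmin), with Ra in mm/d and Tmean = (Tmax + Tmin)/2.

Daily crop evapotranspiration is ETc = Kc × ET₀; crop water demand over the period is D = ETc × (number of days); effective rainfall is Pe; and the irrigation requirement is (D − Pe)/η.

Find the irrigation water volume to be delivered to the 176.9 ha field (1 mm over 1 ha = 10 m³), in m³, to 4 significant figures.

34280 m³

Tmean = (26.7 + 15.2)/2 = 20.95 °C
ET₀ = 0.0023 × 10.77 × (20.95 + 17.8) × √11.5 = 0.0023 × 10.77 × 38.75 × 3.3912 = 3.2551 mm/d
ETc = Kc × ET₀ = 1.14 × 3.2551 = 3.7108 mm/d
Crop demand D = ETc × 10 d = 3.7108 × 10 = 37.108 mm
Pe = 0.83 × 28.6 = 23.738 mm
D − Pe = 37.108 − 23.738 = 13.370 mm
Gross irrigation = 13.370 / 0.69 = 19.377 mm
Volume = 19.377 mm × 176.9 ha × 10 = 34277.9 m³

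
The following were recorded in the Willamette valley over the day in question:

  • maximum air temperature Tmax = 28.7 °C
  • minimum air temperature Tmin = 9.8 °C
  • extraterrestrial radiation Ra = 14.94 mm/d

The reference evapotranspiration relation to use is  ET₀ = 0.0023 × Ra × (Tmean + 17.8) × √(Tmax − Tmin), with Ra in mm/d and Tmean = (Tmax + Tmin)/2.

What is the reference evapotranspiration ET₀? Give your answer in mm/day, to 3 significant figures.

Tmean = (28.7 + 9.8)/2 = 19.25 °C
ET₀ = 0.0023 × 14.94 × (19.25 + 17.8) × √18.9 = 0.0023 × 14.94 × 37.05 × 4.3474 = 5.5347 mm/d

5.53 mm/day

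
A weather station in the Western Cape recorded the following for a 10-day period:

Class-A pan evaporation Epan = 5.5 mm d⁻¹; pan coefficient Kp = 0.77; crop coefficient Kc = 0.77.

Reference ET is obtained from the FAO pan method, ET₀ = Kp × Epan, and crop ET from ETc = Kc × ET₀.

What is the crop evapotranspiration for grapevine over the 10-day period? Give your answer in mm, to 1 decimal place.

ET₀ = 0.77 × 5.5 = 4.2350 mm/d
ETc = Kc × ET₀ = 0.77 × 4.2350 = 3.2610 mm/d
Over 10 days: 3.2610 × 10 = 32.610 mm

32.6 mm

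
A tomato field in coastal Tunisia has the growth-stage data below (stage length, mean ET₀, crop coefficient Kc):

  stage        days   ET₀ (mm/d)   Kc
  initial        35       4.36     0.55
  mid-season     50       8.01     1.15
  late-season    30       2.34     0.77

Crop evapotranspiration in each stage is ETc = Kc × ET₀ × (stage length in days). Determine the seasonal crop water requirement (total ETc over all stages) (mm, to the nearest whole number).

599 mm

initial: 0.55 × 4.36 × 35 = 83.93 mm
mid-season: 1.15 × 8.01 × 50 = 460.58 mm
late-season: 0.77 × 2.34 × 30 = 54.05 mm
Seasonal total = 598.56 mm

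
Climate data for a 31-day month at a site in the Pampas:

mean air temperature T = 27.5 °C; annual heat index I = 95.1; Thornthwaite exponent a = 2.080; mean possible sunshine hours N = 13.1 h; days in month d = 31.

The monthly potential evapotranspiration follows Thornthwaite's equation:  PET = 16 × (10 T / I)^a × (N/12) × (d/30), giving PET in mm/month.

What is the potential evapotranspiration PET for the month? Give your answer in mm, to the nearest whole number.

164 mm

10T/I = 10 × 27.5 / 95.1 = 2.8917
(10T/I)^a = 2.8917^2.080 = 9.1033
Uncorrected PET = 16 × 9.1033 = 145.653 mm
Correction = (N/12)(d/30) = (13.1/12)(31/30) = 1.1281
PET = 145.653 × 1.1281 = 164.311 mm/month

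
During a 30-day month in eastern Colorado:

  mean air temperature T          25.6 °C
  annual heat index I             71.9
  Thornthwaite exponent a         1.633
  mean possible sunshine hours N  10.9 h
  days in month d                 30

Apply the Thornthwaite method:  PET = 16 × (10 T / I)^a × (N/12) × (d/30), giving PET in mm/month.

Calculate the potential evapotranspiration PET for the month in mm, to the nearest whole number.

116 mm

10T/I = 10 × 25.6 / 71.9 = 3.5605
(10T/I)^a = 3.5605^1.633 = 7.9546
Uncorrected PET = 16 × 7.9546 = 127.274 mm
Correction = (N/12)(d/30) = (10.9/12)(30/30) = 0.9083
PET = 127.274 × 0.9083 = 115.603 mm/month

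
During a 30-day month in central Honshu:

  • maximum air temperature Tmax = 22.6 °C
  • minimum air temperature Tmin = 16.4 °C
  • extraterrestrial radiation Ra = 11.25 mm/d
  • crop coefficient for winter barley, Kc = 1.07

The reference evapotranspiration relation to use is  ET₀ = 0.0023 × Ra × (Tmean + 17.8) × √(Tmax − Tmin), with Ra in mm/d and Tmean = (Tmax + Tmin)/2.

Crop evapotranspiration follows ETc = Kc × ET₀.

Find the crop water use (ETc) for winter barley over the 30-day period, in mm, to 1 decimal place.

77.1 mm

Tmean = (22.6 + 16.4)/2 = 19.50 °C
ET₀ = 0.0023 × 11.25 × (19.50 + 17.8) × √6.2 = 0.0023 × 11.25 × 37.30 × 2.4900 = 2.4032 mm/d
ETc = Kc × ET₀ = 1.07 × 2.4032 = 2.5714 mm/d
Over 30 days: 2.5714 × 30 = 77.142 mm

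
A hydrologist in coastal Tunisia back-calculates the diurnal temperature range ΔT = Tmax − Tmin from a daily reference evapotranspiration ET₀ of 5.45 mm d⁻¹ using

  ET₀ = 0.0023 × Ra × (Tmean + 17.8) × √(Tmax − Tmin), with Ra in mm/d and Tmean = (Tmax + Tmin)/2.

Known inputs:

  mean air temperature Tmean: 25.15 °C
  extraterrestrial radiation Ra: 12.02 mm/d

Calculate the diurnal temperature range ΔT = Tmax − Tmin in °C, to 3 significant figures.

21.1 °C

√ΔT = ET₀ / [0.0023 × Ra × (Tmean+17.8)] = 5.45 / (0.0023 × 12.02 × 42.95) = 4.5899
ΔT = 4.5899² = 21.067 °C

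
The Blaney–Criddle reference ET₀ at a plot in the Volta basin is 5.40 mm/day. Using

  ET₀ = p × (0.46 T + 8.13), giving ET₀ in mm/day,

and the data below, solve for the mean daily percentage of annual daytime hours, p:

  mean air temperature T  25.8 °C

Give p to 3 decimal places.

0.270

p = ET₀ / (0.46 T + 8.13) = 5.40 / (0.46 × 25.8 + 8.13) = 5.40 / 19.998 = 0.2700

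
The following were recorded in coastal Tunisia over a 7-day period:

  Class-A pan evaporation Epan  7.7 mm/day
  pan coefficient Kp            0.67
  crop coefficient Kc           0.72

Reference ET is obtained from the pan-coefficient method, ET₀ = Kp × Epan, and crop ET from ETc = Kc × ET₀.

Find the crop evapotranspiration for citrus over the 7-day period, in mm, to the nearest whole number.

ET₀ = 0.67 × 7.7 = 5.1590 mm/d
ETc = Kc × ET₀ = 0.72 × 5.1590 = 3.7145 mm/d
Over 7 days: 3.7145 × 7 = 26.002 mm

26 mm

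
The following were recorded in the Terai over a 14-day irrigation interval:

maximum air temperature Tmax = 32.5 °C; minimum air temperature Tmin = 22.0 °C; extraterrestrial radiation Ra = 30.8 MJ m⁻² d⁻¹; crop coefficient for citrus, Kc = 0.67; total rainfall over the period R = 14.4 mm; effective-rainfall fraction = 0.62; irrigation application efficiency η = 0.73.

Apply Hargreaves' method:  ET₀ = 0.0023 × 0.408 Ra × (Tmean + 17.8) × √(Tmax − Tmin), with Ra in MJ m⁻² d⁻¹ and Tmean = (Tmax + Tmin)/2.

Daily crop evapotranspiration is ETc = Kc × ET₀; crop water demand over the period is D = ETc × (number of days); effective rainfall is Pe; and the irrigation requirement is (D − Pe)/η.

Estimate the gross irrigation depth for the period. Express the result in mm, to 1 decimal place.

42.0 mm

Tmean = (32.5 + 22.0)/2 = 27.25 °C
0.408 Ra = 0.408 × 30.8 = 12.5664 mm/d equivalent
ET₀ = 0.0023 × 12.5664 × (27.25 + 17.8) × √10.5 = 0.0023 × 12.5664 × 45.05 × 3.2404 = 4.2192 mm/d
ETc = Kc × ET₀ = 0.67 × 4.2192 = 2.8269 mm/d
Crop demand D = ETc × 14 d = 2.8269 × 14 = 39.577 mm
Pe = 0.62 × 14.4 = 8.928 mm
D − Pe = 39.577 − 8.928 = 30.649 mm
Gross irrigation = 30.649 / 0.73 = 41.985 mm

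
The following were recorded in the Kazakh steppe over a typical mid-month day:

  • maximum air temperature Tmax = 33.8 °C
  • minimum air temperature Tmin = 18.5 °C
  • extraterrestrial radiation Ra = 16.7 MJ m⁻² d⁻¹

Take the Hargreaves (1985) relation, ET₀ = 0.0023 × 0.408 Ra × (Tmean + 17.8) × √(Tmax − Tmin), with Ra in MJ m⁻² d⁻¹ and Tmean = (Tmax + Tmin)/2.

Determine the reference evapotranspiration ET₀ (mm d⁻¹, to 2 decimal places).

Tmean = (33.8 + 18.5)/2 = 26.15 °C
0.408 Ra = 0.408 × 16.7 = 6.8136 mm/d equivalent
ET₀ = 0.0023 × 6.8136 × (26.15 + 17.8) × √15.3 = 0.0023 × 6.8136 × 43.95 × 3.9115 = 2.6941 mm/d

2.69 mm d⁻¹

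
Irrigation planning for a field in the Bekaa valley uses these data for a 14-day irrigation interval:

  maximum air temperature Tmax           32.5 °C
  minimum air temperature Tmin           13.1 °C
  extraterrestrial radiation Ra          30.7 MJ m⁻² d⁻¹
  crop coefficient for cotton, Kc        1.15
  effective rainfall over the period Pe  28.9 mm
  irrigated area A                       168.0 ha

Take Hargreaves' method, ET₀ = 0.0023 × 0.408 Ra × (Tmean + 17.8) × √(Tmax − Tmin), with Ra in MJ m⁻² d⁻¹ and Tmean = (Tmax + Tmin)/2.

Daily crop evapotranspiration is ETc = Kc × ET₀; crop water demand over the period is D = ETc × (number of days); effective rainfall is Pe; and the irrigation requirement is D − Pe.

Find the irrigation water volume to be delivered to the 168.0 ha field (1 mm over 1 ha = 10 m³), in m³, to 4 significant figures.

Tmean = (32.5 + 13.1)/2 = 22.80 °C
0.408 Ra = 0.408 × 30.7 = 12.5256 mm/d equivalent
ET₀ = 0.0023 × 12.5256 × (22.80 + 17.8) × √19.4 = 0.0023 × 12.5256 × 40.60 × 4.4045 = 5.1517 mm/d
ETc = Kc × ET₀ = 1.15 × 5.1517 = 5.9245 mm/d
Crop demand D = ETc × 14 d = 5.9245 × 14 = 82.943 mm
D − Pe = 82.943 − 28.9 = 54.043 mm
Volume = 54.043 mm × 168.0 ha × 10 = 90792.2 m³

90790 m³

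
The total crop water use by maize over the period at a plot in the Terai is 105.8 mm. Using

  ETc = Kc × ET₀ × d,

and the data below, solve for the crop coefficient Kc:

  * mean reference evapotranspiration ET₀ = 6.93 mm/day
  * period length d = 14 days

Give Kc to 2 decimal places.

ETc = Kc × ET₀ × d  ⇒  Kc = ETc / (ET₀ × d)
Kc = 105.8 / (6.93 × 14) = 105.8 / 97.02 = 1.0905

1.09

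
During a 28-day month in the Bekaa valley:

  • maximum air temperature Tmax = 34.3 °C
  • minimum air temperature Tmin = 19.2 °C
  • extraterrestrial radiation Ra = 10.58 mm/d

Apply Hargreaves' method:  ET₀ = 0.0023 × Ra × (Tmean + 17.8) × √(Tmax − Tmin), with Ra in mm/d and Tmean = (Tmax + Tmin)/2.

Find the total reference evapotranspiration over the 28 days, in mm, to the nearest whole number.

118 mm

Tmean = (34.3 + 19.2)/2 = 26.75 °C
ET₀ = 0.0023 × 10.58 × (26.75 + 17.8) × √15.1 = 0.0023 × 10.58 × 44.55 × 3.8859 = 4.2126 mm/d
Over 28 days: 4.2126 × 28 = 117.953 mm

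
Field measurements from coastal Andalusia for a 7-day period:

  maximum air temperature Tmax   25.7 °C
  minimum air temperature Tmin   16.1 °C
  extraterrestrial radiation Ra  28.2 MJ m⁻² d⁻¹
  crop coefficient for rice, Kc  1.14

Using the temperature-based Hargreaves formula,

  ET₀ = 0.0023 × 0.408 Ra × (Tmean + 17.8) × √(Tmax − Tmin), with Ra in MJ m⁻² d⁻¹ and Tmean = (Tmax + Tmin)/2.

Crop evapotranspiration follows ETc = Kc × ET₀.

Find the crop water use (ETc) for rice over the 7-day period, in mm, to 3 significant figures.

Tmean = (25.7 + 16.1)/2 = 20.90 °C
0.408 Ra = 0.408 × 28.2 = 11.5056 mm/d equivalent
ET₀ = 0.0023 × 11.5056 × (20.90 + 17.8) × √9.6 = 0.0023 × 11.5056 × 38.70 × 3.0984 = 3.1731 mm/d
ETc = Kc × ET₀ = 1.14 × 3.1731 = 3.6173 mm/d
Over 7 days: 3.6173 × 7 = 25.321 mm

25.3 mm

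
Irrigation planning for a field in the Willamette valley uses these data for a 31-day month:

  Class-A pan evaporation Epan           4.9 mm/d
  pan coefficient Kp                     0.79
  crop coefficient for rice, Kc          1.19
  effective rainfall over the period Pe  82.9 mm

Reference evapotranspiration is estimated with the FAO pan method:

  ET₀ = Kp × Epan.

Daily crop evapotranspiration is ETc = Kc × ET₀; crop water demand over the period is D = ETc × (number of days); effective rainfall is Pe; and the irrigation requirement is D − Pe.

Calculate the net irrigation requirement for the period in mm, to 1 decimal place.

59.9 mm

ET₀ = 0.79 × 4.9 = 3.8710 mm/d
ETc = Kc × ET₀ = 1.19 × 3.8710 = 4.6065 mm/d
Crop demand D = ETc × 31 d = 4.6065 × 31 = 142.802 mm
D − Pe = 142.802 − 82.9 = 59.902 mm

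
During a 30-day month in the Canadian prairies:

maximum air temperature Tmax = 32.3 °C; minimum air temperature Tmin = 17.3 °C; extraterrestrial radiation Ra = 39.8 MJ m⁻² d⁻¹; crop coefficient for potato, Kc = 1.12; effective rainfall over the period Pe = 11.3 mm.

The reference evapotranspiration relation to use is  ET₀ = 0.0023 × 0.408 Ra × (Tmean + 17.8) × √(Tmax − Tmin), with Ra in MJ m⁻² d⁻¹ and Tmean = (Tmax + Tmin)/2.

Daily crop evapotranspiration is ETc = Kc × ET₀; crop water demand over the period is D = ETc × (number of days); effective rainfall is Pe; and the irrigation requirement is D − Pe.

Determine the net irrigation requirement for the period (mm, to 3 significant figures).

Tmean = (32.3 + 17.3)/2 = 24.80 °C
0.408 Ra = 0.408 × 39.8 = 16.2384 mm/d equivalent
ET₀ = 0.0023 × 16.2384 × (24.80 + 17.8) × √15.0 = 0.0023 × 16.2384 × 42.60 × 3.8730 = 6.1621 mm/d
ETc = Kc × ET₀ = 1.12 × 6.1621 = 6.9016 mm/d
Crop demand D = ETc × 30 d = 6.9016 × 30 = 207.048 mm
D − Pe = 207.048 − 11.3 = 195.748 mm

196 mm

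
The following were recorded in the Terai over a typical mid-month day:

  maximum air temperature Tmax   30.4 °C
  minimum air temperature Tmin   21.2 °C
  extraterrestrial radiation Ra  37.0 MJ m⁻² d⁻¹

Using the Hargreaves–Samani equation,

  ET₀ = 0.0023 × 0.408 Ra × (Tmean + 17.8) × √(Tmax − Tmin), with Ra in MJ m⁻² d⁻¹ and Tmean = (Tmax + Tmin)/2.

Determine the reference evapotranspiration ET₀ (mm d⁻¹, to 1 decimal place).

4.6 mm d⁻¹

Tmean = (30.4 + 21.2)/2 = 25.80 °C
0.408 Ra = 0.408 × 37.0 = 15.0960 mm/d equivalent
ET₀ = 0.0023 × 15.0960 × (25.80 + 17.8) × √9.2 = 0.0023 × 15.0960 × 43.60 × 3.0332 = 4.5917 mm/d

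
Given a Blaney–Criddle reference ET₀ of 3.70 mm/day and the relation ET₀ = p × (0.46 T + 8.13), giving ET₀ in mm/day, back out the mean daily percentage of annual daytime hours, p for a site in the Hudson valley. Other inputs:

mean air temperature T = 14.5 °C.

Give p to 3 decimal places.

0.250

p = ET₀ / (0.46 T + 8.13) = 3.70 / (0.46 × 14.5 + 8.13) = 3.70 / 14.800 = 0.2500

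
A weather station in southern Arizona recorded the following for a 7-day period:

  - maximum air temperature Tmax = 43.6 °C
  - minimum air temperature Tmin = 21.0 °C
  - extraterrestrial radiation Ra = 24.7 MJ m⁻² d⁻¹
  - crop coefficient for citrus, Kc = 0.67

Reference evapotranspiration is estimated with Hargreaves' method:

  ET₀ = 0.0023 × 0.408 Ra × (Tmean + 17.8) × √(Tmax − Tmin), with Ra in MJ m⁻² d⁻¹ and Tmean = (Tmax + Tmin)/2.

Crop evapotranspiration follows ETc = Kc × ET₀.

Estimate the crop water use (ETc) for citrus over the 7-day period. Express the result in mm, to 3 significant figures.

Tmean = (43.6 + 21.0)/2 = 32.30 °C
0.408 Ra = 0.408 × 24.7 = 10.0776 mm/d equivalent
ET₀ = 0.0023 × 10.0776 × (32.30 + 17.8) × √22.6 = 0.0023 × 10.0776 × 50.10 × 4.7539 = 5.5204 mm/d
ETc = Kc × ET₀ = 0.67 × 5.5204 = 3.6987 mm/d
Over 7 days: 3.6987 × 7 = 25.891 mm

25.9 mm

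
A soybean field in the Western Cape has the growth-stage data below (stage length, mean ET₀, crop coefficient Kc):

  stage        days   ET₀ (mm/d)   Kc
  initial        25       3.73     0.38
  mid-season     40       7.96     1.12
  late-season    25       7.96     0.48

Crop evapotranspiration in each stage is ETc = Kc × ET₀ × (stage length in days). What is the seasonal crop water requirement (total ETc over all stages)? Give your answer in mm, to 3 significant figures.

488 mm

initial: 0.38 × 3.73 × 25 = 35.44 mm
mid-season: 1.12 × 7.96 × 40 = 356.61 mm
late-season: 0.48 × 7.96 × 25 = 95.52 mm
Seasonal total = 487.57 mm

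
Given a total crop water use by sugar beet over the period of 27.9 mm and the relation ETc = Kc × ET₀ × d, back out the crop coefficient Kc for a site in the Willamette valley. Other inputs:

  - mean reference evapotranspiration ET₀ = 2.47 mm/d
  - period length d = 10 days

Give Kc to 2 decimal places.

1.13

ETc = Kc × ET₀ × d  ⇒  Kc = ETc / (ET₀ × d)
Kc = 27.9 / (2.47 × 10) = 27.9 / 24.70 = 1.1296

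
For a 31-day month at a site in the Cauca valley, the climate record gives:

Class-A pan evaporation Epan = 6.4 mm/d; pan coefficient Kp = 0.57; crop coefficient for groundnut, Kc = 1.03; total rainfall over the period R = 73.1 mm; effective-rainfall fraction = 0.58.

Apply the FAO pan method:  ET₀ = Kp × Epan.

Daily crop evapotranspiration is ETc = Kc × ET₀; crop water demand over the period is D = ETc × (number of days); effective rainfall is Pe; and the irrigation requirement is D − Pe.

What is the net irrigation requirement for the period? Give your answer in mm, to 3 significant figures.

74.1 mm

ET₀ = 0.57 × 6.4 = 3.6480 mm/d
ETc = Kc × ET₀ = 1.03 × 3.6480 = 3.7574 mm/d
Crop demand D = ETc × 31 d = 3.7574 × 31 = 116.479 mm
Pe = 0.58 × 73.1 = 42.398 mm
D − Pe = 116.479 − 42.398 = 74.081 mm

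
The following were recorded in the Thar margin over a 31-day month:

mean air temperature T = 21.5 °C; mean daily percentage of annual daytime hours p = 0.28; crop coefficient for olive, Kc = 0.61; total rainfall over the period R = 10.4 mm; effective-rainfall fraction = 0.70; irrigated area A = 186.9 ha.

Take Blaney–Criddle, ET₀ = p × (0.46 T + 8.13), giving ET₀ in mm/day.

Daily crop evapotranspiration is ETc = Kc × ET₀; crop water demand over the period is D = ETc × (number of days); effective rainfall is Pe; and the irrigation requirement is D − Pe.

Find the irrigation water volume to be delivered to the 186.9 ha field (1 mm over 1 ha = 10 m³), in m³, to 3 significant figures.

165000 m³

ET₀ = 0.28 × (0.46 × 21.5 + 8.13) = 0.28 × 18.020 = 5.0456 mm/d
ETc = Kc × ET₀ = 0.61 × 5.0456 = 3.0778 mm/d
Crop demand D = ETc × 31 d = 3.0778 × 31 = 95.412 mm
Pe = 0.70 × 10.4 = 7.280 mm
D − Pe = 95.412 − 7.280 = 88.132 mm
Volume = 88.132 mm × 186.9 ha × 10 = 164718.7 m³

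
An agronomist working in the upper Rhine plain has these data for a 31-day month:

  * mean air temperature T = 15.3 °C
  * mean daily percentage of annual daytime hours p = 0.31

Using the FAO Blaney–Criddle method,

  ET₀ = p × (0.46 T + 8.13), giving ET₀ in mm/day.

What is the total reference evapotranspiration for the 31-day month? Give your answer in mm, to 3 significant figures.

ET₀ = 0.31 × (0.46 × 15.3 + 8.13) = 0.31 × 15.168 = 4.7021 mm/d
Monthly total = 4.7021 × 31 = 145.765 mm

146 mm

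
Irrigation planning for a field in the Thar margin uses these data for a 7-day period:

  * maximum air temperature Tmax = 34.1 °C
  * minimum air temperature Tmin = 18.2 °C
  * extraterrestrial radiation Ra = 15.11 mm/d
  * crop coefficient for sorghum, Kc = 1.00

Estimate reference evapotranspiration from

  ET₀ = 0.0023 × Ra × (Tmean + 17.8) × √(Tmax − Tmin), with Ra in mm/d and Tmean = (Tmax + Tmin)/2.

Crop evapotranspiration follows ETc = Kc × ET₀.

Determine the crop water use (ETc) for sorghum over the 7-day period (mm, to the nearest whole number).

Tmean = (34.1 + 18.2)/2 = 26.15 °C
ET₀ = 0.0023 × 15.11 × (26.15 + 17.8) × √15.9 = 0.0023 × 15.11 × 43.95 × 3.9875 = 6.0905 mm/d
ETc = Kc × ET₀ = 1.00 × 6.0905 = 6.0905 mm/d
Over 7 days: 6.0905 × 7 = 42.634 mm

43 mm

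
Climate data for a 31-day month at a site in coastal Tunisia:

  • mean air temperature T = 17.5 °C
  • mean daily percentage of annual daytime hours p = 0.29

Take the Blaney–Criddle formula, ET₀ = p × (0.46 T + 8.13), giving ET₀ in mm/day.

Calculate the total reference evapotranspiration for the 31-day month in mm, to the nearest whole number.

ET₀ = 0.29 × (0.46 × 17.5 + 8.13) = 0.29 × 16.180 = 4.6922 mm/d
Monthly total = 4.6922 × 31 = 145.458 mm

145 mm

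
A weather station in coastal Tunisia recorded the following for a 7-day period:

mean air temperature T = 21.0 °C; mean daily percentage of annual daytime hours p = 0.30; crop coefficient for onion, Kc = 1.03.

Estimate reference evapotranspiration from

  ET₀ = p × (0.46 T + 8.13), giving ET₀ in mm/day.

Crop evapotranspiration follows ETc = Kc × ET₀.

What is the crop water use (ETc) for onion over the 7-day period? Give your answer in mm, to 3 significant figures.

38.5 mm

ET₀ = 0.30 × (0.46 × 21.0 + 8.13) = 0.30 × 17.790 = 5.3370 mm/d
ETc = Kc × ET₀ = 1.03 × 5.3370 = 5.4971 mm/d
Over 7 days: 5.4971 × 7 = 38.480 mm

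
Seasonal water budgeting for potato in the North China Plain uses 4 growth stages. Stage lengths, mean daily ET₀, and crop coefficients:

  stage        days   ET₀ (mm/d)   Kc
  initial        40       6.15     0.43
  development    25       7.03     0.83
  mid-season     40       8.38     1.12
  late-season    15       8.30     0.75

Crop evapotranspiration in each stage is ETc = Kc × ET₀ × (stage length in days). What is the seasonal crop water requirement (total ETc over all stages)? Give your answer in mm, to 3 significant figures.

720 mm

initial: 0.43 × 6.15 × 40 = 105.78 mm
development: 0.83 × 7.03 × 25 = 145.87 mm
mid-season: 1.12 × 8.38 × 40 = 375.42 mm
late-season: 0.75 × 8.30 × 15 = 93.38 mm
Seasonal total = 720.45 mm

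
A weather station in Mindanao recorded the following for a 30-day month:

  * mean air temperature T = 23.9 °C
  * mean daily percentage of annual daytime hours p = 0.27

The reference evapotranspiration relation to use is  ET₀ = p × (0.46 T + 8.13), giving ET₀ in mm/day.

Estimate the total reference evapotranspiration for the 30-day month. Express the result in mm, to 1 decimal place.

ET₀ = 0.27 × (0.46 × 23.9 + 8.13) = 0.27 × 19.124 = 5.1635 mm/d
Monthly total = 5.1635 × 30 = 154.905 mm

154.9 mm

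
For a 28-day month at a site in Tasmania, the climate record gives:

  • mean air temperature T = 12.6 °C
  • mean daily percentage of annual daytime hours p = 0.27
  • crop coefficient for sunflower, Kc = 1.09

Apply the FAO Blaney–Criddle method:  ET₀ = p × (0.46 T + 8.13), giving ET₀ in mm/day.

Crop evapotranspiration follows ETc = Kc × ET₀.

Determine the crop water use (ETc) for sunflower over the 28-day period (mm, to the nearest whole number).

115 mm

ET₀ = 0.27 × (0.46 × 12.6 + 8.13) = 0.27 × 13.926 = 3.7600 mm/d
ETc = Kc × ET₀ = 1.09 × 3.7600 = 4.0984 mm/d
Over 28 days: 4.0984 × 28 = 114.755 mm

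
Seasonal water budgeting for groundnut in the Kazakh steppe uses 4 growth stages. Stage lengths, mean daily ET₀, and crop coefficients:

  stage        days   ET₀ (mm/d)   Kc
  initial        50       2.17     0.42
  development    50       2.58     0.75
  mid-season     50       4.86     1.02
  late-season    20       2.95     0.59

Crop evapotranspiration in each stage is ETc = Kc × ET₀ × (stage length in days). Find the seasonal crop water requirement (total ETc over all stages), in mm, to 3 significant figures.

425 mm

initial: 0.42 × 2.17 × 50 = 45.57 mm
development: 0.75 × 2.58 × 50 = 96.75 mm
mid-season: 1.02 × 4.86 × 50 = 247.86 mm
late-season: 0.59 × 2.95 × 20 = 34.81 mm
Seasonal total = 424.99 mm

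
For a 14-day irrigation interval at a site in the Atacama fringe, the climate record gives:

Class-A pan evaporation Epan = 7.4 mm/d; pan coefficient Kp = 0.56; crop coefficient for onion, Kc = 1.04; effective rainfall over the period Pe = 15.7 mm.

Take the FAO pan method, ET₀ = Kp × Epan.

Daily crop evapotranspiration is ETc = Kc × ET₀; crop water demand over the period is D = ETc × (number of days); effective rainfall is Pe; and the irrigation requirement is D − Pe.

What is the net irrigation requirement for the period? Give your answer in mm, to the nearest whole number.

45 mm

ET₀ = 0.56 × 7.4 = 4.1440 mm/d
ETc = Kc × ET₀ = 1.04 × 4.1440 = 4.3098 mm/d
Crop demand D = ETc × 14 d = 4.3098 × 14 = 60.337 mm
D − Pe = 60.337 − 15.7 = 44.637 mm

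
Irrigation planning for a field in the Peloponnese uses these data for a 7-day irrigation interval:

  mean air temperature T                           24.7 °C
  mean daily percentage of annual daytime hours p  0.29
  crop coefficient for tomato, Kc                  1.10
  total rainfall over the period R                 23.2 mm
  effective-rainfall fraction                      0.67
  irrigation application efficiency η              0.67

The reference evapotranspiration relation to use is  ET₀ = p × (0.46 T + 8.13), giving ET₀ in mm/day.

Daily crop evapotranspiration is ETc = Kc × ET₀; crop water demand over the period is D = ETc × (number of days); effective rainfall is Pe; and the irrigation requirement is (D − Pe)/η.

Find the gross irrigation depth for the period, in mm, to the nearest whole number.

42 mm

ET₀ = 0.29 × (0.46 × 24.7 + 8.13) = 0.29 × 19.492 = 5.6527 mm/d
ETc = Kc × ET₀ = 1.10 × 5.6527 = 6.2180 mm/d
Crop demand D = ETc × 7 d = 6.2180 × 7 = 43.526 mm
Pe = 0.67 × 23.2 = 15.544 mm
D − Pe = 43.526 − 15.544 = 27.982 mm
Gross irrigation = 27.982 / 0.67 = 41.764 mm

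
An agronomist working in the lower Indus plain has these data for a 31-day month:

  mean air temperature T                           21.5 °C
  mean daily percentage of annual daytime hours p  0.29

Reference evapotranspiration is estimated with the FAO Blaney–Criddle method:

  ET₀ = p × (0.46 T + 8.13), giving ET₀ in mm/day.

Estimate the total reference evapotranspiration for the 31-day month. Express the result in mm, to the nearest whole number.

162 mm

ET₀ = 0.29 × (0.46 × 21.5 + 8.13) = 0.29 × 18.020 = 5.2258 mm/d
Monthly total = 5.2258 × 31 = 162.000 mm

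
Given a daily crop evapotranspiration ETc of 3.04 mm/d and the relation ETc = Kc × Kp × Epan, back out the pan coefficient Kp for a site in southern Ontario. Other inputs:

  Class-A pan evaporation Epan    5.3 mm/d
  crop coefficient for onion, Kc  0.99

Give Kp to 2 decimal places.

0.58

ETc = Kc × Kp × Epan  ⇒  Kp = ETc / (Kc × Epan)
Kp = 3.04 / (0.99 × 5.3) = 3.04 / 5.247 = 0.5794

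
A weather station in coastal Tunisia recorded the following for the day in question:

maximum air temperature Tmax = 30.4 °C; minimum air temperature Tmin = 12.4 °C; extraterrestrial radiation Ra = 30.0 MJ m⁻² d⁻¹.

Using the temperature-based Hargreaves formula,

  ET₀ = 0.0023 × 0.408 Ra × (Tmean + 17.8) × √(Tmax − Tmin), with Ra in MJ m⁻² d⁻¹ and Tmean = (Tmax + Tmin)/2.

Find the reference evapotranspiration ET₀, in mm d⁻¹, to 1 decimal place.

4.7 mm d⁻¹

Tmean = (30.4 + 12.4)/2 = 21.40 °C
0.408 Ra = 0.408 × 30.0 = 12.2400 mm/d equivalent
ET₀ = 0.0023 × 12.2400 × (21.40 + 17.8) × √18.0 = 0.0023 × 12.2400 × 39.20 × 4.2426 = 4.6820 mm/d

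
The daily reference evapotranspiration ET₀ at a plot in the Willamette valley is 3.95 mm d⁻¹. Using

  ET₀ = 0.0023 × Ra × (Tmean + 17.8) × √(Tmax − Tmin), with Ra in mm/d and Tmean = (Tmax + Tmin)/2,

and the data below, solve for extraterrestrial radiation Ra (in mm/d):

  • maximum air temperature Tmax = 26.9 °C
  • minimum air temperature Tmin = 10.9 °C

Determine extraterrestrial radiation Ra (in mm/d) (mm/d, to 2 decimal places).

Tmean = 18.90 °C; √ΔT = 4.0000
Ra = ET₀ / [0.0023 × (Tmean+17.8) × √ΔT] = 3.95 / (0.0023 × 36.70 × 4.0000) = 11.699 mm/d

11.70 mm/d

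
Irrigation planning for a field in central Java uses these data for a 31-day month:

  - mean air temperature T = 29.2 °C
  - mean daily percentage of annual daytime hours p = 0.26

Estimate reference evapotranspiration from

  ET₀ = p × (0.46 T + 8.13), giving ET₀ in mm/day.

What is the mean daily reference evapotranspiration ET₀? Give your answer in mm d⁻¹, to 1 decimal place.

ET₀ = 0.26 × (0.46 × 29.2 + 8.13) = 0.26 × 21.562 = 5.6061 mm/d

5.6 mm d⁻¹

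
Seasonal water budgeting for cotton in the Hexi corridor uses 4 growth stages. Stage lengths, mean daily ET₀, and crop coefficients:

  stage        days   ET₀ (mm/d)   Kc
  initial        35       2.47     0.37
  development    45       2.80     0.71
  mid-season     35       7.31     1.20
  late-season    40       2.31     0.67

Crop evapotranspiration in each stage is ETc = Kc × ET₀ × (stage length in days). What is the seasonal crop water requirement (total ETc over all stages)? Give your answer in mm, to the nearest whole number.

initial: 0.37 × 2.47 × 35 = 31.99 mm
development: 0.71 × 2.80 × 45 = 89.46 mm
mid-season: 1.20 × 7.31 × 35 = 307.02 mm
late-season: 0.67 × 2.31 × 40 = 61.91 mm
Seasonal total = 490.38 mm

490 mm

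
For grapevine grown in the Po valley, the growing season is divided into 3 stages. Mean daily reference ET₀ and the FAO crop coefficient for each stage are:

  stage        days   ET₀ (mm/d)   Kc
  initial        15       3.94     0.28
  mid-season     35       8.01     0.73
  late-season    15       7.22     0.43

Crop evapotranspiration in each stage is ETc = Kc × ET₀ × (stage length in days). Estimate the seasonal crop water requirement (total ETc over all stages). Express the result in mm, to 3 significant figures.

268 mm

initial: 0.28 × 3.94 × 15 = 16.55 mm
mid-season: 0.73 × 8.01 × 35 = 204.66 mm
late-season: 0.43 × 7.22 × 15 = 46.57 mm
Seasonal total = 267.78 mm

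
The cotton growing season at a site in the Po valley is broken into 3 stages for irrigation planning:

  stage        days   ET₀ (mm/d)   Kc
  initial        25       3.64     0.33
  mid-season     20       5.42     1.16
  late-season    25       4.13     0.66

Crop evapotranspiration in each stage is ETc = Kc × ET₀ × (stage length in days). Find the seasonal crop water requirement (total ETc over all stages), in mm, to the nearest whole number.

initial: 0.33 × 3.64 × 25 = 30.03 mm
mid-season: 1.16 × 5.42 × 20 = 125.74 mm
late-season: 0.66 × 4.13 × 25 = 68.15 mm
Seasonal total = 223.92 mm

224 mm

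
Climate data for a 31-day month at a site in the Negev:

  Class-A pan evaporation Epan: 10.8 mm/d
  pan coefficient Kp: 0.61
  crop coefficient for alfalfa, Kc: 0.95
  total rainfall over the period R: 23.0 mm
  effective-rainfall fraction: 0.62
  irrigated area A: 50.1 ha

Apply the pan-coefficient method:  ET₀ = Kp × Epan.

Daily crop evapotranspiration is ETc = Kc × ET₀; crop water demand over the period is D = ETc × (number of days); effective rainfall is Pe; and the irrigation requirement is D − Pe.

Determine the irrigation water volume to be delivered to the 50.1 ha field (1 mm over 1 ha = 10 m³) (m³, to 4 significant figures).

ET₀ = 0.61 × 10.8 = 6.5880 mm/d
ETc = Kc × ET₀ = 0.95 × 6.5880 = 6.2586 mm/d
Crop demand D = ETc × 31 d = 6.2586 × 31 = 194.017 mm
Pe = 0.62 × 23.0 = 14.260 mm
D − Pe = 194.017 − 14.260 = 179.757 mm
Volume = 179.757 mm × 50.1 ha × 10 = 90058.3 m³

90060 m³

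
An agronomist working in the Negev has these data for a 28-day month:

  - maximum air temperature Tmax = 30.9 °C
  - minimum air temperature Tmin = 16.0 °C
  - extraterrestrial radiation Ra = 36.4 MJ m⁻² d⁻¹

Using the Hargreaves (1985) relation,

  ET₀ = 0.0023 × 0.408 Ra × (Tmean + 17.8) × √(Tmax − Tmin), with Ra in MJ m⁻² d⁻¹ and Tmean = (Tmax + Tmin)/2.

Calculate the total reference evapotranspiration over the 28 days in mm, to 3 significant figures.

Tmean = (30.9 + 16.0)/2 = 23.45 °C
0.408 Ra = 0.408 × 36.4 = 14.8512 mm/d equivalent
ET₀ = 0.0023 × 14.8512 × (23.45 + 17.8) × √14.9 = 0.0023 × 14.8512 × 41.25 × 3.8601 = 5.4389 mm/d
Over 28 days: 5.4389 × 28 = 152.289 mm

152 mm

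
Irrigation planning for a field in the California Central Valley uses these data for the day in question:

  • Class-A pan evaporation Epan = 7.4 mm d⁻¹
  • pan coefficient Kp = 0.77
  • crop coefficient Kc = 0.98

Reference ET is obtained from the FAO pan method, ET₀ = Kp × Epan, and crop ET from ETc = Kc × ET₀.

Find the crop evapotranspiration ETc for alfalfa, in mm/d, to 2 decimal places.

5.58 mm/d

ET₀ = 0.77 × 7.4 = 5.6980 mm/d
ETc = Kc × ET₀ = 0.98 × 5.6980 = 5.5840 mm/d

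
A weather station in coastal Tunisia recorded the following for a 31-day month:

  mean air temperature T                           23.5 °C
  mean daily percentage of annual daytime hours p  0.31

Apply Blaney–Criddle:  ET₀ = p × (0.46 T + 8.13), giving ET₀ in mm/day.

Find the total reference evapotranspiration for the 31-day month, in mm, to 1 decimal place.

ET₀ = 0.31 × (0.46 × 23.5 + 8.13) = 0.31 × 18.940 = 5.8714 mm/d
Monthly total = 5.8714 × 31 = 182.013 mm

182.0 mm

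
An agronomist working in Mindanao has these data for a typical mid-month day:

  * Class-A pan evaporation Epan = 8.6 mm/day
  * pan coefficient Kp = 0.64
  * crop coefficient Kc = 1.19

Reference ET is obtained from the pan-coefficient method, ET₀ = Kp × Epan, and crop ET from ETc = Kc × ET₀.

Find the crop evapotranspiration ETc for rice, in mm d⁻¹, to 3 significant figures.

6.55 mm d⁻¹

ET₀ = 0.64 × 8.6 = 5.5040 mm/d
ETc = Kc × ET₀ = 1.19 × 5.5040 = 6.5498 mm/d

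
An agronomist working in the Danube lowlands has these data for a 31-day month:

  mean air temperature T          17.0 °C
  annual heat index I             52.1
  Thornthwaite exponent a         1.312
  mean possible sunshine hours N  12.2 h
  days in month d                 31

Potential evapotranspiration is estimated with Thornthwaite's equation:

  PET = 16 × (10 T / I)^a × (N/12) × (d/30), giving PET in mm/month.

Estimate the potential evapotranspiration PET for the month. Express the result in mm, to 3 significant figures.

79.3 mm

10T/I = 10 × 17.0 / 52.1 = 3.2630
(10T/I)^a = 3.2630^1.312 = 4.7192
Uncorrected PET = 16 × 4.7192 = 75.507 mm
Correction = (N/12)(d/30) = (12.2/12)(31/30) = 1.0506
PET = 75.507 × 1.0506 = 79.328 mm/month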